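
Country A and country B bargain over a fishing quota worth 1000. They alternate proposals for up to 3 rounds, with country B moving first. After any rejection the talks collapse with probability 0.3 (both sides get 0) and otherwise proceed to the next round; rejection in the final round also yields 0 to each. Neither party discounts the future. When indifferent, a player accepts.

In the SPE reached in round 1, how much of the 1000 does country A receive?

210

Round 3 (country B proposes): country A will accept anything ≥ 0, so country B offers 0 and keeps 1000.
Round 2 (country A proposes): rejecting gives country B an expected 0.7 × 1000 = 700; country A offers that and keeps 300.
Round 1 (country B proposes): rejecting gives country A an expected 0.7 × 300 = 210; country B offers that and keeps 790.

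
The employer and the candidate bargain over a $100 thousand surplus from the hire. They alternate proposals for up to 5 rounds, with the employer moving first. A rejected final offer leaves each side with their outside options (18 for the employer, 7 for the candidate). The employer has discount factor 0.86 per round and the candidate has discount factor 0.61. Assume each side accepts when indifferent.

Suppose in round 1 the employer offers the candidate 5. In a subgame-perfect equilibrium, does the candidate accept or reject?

Reject

Round 5 (the employer proposes): the candidate gets 7 if talks fail, so the employer offers 7 and keeps 93.
Round 4 (the candidate proposes): the employer can get 93 next round, worth 0.86 × 93 = 79.98 now. The candidate offers 79.98 and keeps 100 − 79.98 = 20.02.
Round 3 (the employer proposes): the candidate can get 20.02 next round, worth 0.61 × 20.02 = 12.2122 now, so the employer offers 12.2122, keeping 87.7878.
Round 2 (the candidate proposes): the employer can get 87.7878 next round, worth 0.86 × 87.7878 = 75.497508 now, so the candidate offers 75.497508, keeping 24.502492.
So by rejecting in round 1, the candidate gets 24.502492 next round, worth 0.61 × 24.502492 = 14.94652012 now.
Offer 5 < 14.94652012, so the candidate rejects.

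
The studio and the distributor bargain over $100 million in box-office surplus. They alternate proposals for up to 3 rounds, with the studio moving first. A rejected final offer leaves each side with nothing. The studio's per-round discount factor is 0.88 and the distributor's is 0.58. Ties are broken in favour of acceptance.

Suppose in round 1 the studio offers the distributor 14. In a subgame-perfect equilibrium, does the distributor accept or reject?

Accept

Round 3 (the studio proposes): the distributor will accept anything ≥ 0, so the studio offers 0 and keeps 100.
Round 2 (the distributor proposes): the studio can get 100 next round, worth 0.88 × 100 = 88 now; the distributor offers that and keeps 12.
So by rejecting in round 1, the distributor gets 12 next round, worth 0.58 × 12 = 6.96 now.
Offer 14 ≥ 6.96, so the distributor accepts.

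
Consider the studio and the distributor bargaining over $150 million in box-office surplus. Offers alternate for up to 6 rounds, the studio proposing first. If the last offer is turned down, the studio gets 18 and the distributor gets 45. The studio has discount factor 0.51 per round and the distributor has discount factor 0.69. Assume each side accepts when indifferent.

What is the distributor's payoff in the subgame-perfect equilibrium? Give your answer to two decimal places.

79.84

By backward induction:
Round 6 (the distributor proposes): the studio gets 18 if talks fail, so the distributor offers 18 and keeps 132.
Round 5 (the studio proposes): the distributor can get 132 next round, worth 0.69 × 132 = 91.08 now; the studio offers that and keeps 58.92.
Round 4 (the distributor proposes): the studio can get 58.92 next round, worth 0.51 × 58.92 = 30.0492 now, so the distributor offers 30.0492, keeping 119.9508.
Round 3 (the studio proposes): the distributor can get 119.9508 next round, worth 0.69 × 119.9508 = 82.766052 now, so the studio offers 82.766052, keeping 67.233948.
Round 2 (the distributor proposes): the studio can get 67.233948 next round, worth 0.51 × 67.233948 = 34.28931348 now; the distributor offers that and keeps 115.71068652.
Round 1 (the studio proposes): the distributor can get 115.71068652 next round, worth 0.69 × 115.71068652 = 79.8403736988 now; the studio offers that and keeps 70.1596263012.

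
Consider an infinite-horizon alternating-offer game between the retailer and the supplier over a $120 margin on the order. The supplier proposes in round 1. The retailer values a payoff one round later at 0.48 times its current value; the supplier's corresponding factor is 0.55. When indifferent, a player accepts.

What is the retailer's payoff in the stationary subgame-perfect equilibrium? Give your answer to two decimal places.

Let x be the supplier's share when the supplier proposes and y be the retailer's share when the retailer proposes.
The retailer accepts iff offered ≥ 0.48·y, so x = 120 − 0.48y. Symmetrically y = 120 − 0.55x.
Substituting: x = 120 − 0.48(120 − 0.55x), giving x(1 − 0.55·0.48) = 120(1 − 0.48).
So x = 120 × 0.52 / 0.736 ≈ 84.7826, and the retailer receives 120 − x ≈ 35.2174.

35.22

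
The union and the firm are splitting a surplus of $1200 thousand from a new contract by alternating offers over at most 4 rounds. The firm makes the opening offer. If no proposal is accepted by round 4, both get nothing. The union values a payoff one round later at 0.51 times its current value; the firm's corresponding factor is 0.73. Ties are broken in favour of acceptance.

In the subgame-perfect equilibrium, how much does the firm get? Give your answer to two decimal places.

806.91

By backward induction:
Round 4 (the union proposes): rejection yields 0 for the firm; the union offers 0 and keeps 1200.
Round 3 (the firm proposes): the union can get 1200 next round, worth 0.51 × 1200 = 612 now; the firm offers that and keeps 588.
Round 2 (the union proposes): the firm can get 588 next round, worth 0.73 × 588 = 429.24 now; the union offers that and keeps 770.76.
Round 1 (the firm proposes): the union can get 770.76 next round, worth 0.51 × 770.76 = 393.0876 now; the firm offers that and keeps 806.9124.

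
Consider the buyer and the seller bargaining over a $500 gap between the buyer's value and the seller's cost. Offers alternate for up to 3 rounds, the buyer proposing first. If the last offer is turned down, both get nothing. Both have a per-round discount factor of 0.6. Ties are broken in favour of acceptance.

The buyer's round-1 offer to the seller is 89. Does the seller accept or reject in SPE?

Round 3 (the buyer proposes): the seller will accept anything ≥ 0, so the buyer offers 0 and keeps 500.
Round 2 (the seller proposes): the buyer can get 500 next round, worth 0.6 × 500 = 300 now. The seller offers 300 and keeps 500 − 300 = 200.
So by rejecting in round 1, the seller gets 200 next round, worth 0.6 × 200 = 120 now.
Offer 89 < 120, so the seller rejects.

Reject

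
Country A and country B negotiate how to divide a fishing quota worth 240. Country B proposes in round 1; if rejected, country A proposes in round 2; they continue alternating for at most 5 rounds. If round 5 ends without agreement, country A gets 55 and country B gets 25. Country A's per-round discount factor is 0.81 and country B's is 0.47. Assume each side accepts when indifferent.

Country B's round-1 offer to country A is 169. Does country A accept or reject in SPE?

Accept

Round 5 (country B proposes): country A gets 55 if talks fail, so country B offers 55 and keeps 185.
Round 4 (country A proposes): country B can get 185 next round, worth 0.47 × 185 = 86.95 now, so country A offers 86.95, keeping 153.05.
Round 3 (country B proposes): country A can get 153.05 next round, worth 0.81 × 153.05 = 123.9705 now, so country B offers 123.9705, keeping 116.0295.
Round 2 (country A proposes): country B can get 116.0295 next round, worth 0.47 × 116.0295 = 54.533865 now, so country A offers 54.533865, keeping 185.466135.
So by rejecting in round 1, country A gets 185.466135 next round, worth 0.81 × 185.466135 = 150.22756935 now.
Offer 169 ≥ 150.22756935, so country A accepts.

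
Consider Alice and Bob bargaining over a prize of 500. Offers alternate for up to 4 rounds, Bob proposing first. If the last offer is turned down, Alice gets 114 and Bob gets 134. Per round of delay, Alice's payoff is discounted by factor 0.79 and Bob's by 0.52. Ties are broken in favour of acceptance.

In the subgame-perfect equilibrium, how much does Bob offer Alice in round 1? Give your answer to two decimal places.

308.38

Round 4 (Alice proposes): Bob gets 134 if talks fail, so Alice offers 134 and keeps 366.
Round 3 (Bob proposes): Alice can get 366 next round, worth 0.79 × 366 = 289.14 now; Bob offers that and keeps 210.86.
Round 2 (Alice proposes): Bob can get 210.86 next round, worth 0.52 × 210.86 = 109.6472 now. Alice offers 109.6472 and keeps 500 − 109.6472 = 390.3528.
Round 1 (Bob proposes): Alice can get 390.3528 next round, worth 0.79 × 390.3528 = 308.378712 now. Bob offers 308.378712 and keeps 500 − 308.378712 = 191.621288.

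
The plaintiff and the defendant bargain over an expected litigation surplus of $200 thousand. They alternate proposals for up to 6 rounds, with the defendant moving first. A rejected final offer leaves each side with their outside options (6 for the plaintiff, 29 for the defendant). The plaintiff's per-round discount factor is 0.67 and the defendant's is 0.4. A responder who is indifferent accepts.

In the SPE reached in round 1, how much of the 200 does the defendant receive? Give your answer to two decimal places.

Round 6 (the plaintiff proposes): the defendant gets 29 if talks fail, so the plaintiff offers 29 and keeps 171.
Round 5 (the defendant proposes): the plaintiff can get 171 next round, worth 0.67 × 171 = 114.57 now; the defendant offers that and keeps 85.43.
Round 4 (the plaintiff proposes): the defendant can get 85.43 next round, worth 0.4 × 85.43 = 34.172 now; the plaintiff offers that and keeps 165.828.
Round 3 (the defendant proposes): the plaintiff can get 165.828 next round, worth 0.67 × 165.828 = 111.10476 now; the defendant offers that and keeps 88.89524.
Round 2 (the plaintiff proposes): the defendant can get 88.89524 next round, worth 0.4 × 88.89524 = 35.558096 now. The plaintiff offers 35.558096 and keeps 200 − 35.558096 = 164.441904.
Round 1 (the defendant proposes): the plaintiff can get 164.441904 next round, worth 0.67 × 164.441904 = 110.17607568 now, so the defendant offers 110.17607568, keeping 89.82392432.

89.82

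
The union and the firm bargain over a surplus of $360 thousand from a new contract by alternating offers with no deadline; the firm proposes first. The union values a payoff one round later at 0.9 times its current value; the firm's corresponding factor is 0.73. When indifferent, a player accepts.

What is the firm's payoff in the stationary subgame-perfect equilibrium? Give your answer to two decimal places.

104.96

When the firm proposes, the union accepts any offer worth at least 0.9 times what the union would get by proposing next round; and vice versa.
This gives x = 360 − 0.9y and y = 360 − 0.73x, where x and y are each side's share when it proposes.
Hence (1 − 0.9·0.73)x = 360(1 − 0.9), i.e. 0.343·x = 36.
x ≈ 104.9563; the union's share is 360 − x ≈ 255.0437.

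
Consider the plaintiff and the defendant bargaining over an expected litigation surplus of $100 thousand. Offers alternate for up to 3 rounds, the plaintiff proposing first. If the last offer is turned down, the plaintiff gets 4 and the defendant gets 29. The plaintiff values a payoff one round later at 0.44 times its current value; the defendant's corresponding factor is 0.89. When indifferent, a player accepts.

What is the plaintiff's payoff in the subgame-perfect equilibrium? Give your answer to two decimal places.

Round 3 (the plaintiff proposes): the defendant gets 29 if talks fail, so the plaintiff offers 29 and keeps 71.
Round 2 (the defendant proposes): the plaintiff can get 71 next round, worth 0.44 × 71 = 31.24 now. The defendant offers 31.24 and keeps 100 − 31.24 = 68.76.
Round 1 (the plaintiff proposes): the defendant can get 68.76 next round, worth 0.89 × 68.76 = 61.1964 now; the plaintiff offers that and keeps 38.8036.

38.80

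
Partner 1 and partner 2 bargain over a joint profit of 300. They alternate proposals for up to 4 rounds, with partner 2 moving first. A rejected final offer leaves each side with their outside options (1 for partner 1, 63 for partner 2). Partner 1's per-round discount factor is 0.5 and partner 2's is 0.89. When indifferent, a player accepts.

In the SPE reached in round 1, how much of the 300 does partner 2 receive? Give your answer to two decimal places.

230.77

Round 4 (partner 1 proposes): partner 2 gets 63 if talks fail, so partner 1 offers 63 and keeps 237.
Round 3 (partner 2 proposes): partner 1 can get 237 next round, worth 0.5 × 237 = 118.5 now; partner 2 offers that and keeps 181.5.
Round 2 (partner 1 proposes): partner 2 can get 181.5 next round, worth 0.89 × 181.5 = 161.535 now; partner 1 offers that and keeps 138.465.
Round 1 (partner 2 proposes): partner 1 can get 138.465 next round, worth 0.5 × 138.465 = 69.2325 now, so partner 2 offers 69.2325, keeping 230.7675.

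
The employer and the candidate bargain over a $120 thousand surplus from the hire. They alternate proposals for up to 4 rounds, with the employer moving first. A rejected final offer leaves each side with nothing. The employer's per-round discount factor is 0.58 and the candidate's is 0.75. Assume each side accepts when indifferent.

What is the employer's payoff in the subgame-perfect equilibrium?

43.05

Round 4 (the candidate proposes): rejection yields 0 for the employer; the candidate offers 0 and keeps 120.
Round 3 (the employer proposes): the candidate can get 120 next round, worth 0.75 × 120 = 90 now. The employer offers 90 and keeps 120 − 90 = 30.
Round 2 (the candidate proposes): the employer can get 30 next round, worth 0.58 × 30 = 17.4 now. The candidate offers 17.4 and keeps 120 − 17.4 = 102.6.
Round 1 (the employer proposes): the candidate can get 102.6 next round, worth 0.75 × 102.6 = 76.95 now. The employer offers 76.95 and keeps 120 − 76.95 = 43.05.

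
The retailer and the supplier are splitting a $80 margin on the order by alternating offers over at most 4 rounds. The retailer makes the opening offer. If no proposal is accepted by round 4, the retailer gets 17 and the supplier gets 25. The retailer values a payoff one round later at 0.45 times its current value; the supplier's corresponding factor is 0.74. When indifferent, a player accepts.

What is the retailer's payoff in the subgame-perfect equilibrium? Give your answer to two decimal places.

31.92

Solve by backward induction from round 4.
Round 4 (the supplier proposes): the retailer gets 17 if talks fail, so the supplier offers 17 and keeps 63.
Round 3 (the retailer proposes): the supplier can get 63 next round, worth 0.74 × 63 = 46.62 now, so the retailer offers 46.62, keeping 33.38.
Round 2 (the supplier proposes): the retailer can get 33.38 next round, worth 0.45 × 33.38 = 15.021 now; the supplier offers that and keeps 64.979.
Round 1 (the retailer proposes): the supplier can get 64.979 next round, worth 0.74 × 64.979 = 48.08446 now, so the retailer offers 48.08446, keeping 31.91554.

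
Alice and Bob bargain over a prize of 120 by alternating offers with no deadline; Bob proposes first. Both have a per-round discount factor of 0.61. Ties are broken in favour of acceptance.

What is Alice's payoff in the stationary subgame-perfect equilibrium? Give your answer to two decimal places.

Let x be Bob's share when Bob proposes and y be Alice's share when Alice proposes.
Alice accepts iff offered ≥ 0.61·y, so x = 120 − 0.61y. Symmetrically y = 120 − 0.61x.
Substituting: x = 120 − 0.61(120 − 0.61x), giving x(1 − 0.61·0.61) = 120(1 − 0.61).
So x = 120 × 0.39 / 0.6279 ≈ 74.5342, and Alice receives 120 − x ≈ 45.4658.

45.47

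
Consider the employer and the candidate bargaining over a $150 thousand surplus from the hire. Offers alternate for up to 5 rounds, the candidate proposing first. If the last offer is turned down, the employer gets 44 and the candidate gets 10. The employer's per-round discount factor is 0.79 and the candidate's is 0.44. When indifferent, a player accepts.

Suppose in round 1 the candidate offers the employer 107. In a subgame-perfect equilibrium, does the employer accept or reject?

Accept

Work out the employer's continuation value if the offer is rejected.
Round 5 (the candidate proposes): the employer gets 44 if talks fail, so the candidate offers 44 and keeps 106.
Round 4 (the employer proposes): the candidate can get 106 next round, worth 0.44 × 106 = 46.64 now, so the employer offers 46.64, keeping 103.36.
Round 3 (the candidate proposes): the employer can get 103.36 next round, worth 0.79 × 103.36 = 81.6544 now. The candidate offers 81.6544 and keeps 150 − 81.6544 = 68.3456.
Round 2 (the employer proposes): the candidate can get 68.3456 next round, worth 0.44 × 68.3456 = 30.072064 now; the employer offers that and keeps 119.927936.
So by rejecting in round 1, the employer gets 119.927936 next round, worth 0.79 × 119.927936 = 94.74306944 now.
Offer 107 ≥ 94.74306944, so the employer accepts.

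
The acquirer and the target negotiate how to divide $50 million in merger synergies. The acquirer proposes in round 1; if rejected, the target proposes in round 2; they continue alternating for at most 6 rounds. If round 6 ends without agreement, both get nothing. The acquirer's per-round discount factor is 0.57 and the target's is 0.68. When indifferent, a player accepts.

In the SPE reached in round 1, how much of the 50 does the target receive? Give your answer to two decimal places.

Solve by backward induction from round 6.
Round 6 (the target proposes): rejection yields 0 for the acquirer; the target offers 0 and keeps 50.
Round 5 (the acquirer proposes): the target can get 50 next round, worth 0.68 × 50 = 34 now. The acquirer offers 34 and keeps 50 − 34 = 16.
Round 4 (the target proposes): the acquirer can get 16 next round, worth 0.57 × 16 = 9.12 now, so the target offers 9.12, keeping 40.88.
Round 3 (the acquirer proposes): the target can get 40.88 next round, worth 0.68 × 40.88 = 27.7984 now, so the acquirer offers 27.7984, keeping 22.2016.
Round 2 (the target proposes): the acquirer can get 22.2016 next round, worth 0.57 × 22.2016 = 12.654912 now; the target offers that and keeps 37.345088.
Round 1 (the acquirer proposes): the target can get 37.345088 next round, worth 0.68 × 37.345088 = 25.39465984 now; the acquirer offers that and keeps 24.60534016.

25.39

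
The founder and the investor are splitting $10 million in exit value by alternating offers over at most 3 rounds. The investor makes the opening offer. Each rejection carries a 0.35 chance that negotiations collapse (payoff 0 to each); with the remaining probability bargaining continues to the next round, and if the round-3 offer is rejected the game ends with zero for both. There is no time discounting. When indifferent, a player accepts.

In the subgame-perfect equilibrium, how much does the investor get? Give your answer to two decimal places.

By backward induction:
Round 3 (the investor proposes): rejection yields 0 for the founder; the investor offers 0 and keeps 10.
Round 2 (the founder proposes): rejecting gives the investor an expected 0.65 × 10 = 6.5. The founder offers 6.5 and keeps 10 − 6.5 = 3.5.
Round 1 (the investor proposes): rejecting gives the founder an expected 0.65 × 3.5 = 2.275; the investor offers that and keeps 7.725.

7.73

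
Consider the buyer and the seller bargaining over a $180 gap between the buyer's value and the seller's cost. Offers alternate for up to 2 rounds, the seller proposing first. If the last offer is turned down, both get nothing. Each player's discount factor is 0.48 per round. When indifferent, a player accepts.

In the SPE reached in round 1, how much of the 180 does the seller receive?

93.6

Round 2 (the buyer proposes): rejection yields 0 for the seller; the buyer offers 0 and keeps 180.
Round 1 (the seller proposes): the buyer can get 180 next round, worth 0.48 × 180 = 86.4 now. The seller offers 86.4 and keeps 180 − 86.4 = 93.6.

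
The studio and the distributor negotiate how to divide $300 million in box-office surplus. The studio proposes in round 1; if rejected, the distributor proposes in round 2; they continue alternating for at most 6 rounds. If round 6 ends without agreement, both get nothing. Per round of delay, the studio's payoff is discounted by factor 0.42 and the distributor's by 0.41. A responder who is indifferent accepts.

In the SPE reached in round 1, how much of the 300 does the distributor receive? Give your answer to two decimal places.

87.27

Round 6 (the distributor proposes): rejection yields 0 for the studio; the distributor offers 0 and keeps 300.
Round 5 (the studio proposes): the distributor can get 300 next round, worth 0.41 × 300 = 123 now, so the studio offers 123, keeping 177.
Round 4 (the distributor proposes): the studio can get 177 next round, worth 0.42 × 177 = 74.34 now. The distributor offers 74.34 and keeps 300 − 74.34 = 225.66.
Round 3 (the studio proposes): the distributor can get 225.66 next round, worth 0.41 × 225.66 = 92.5206 now, so the studio offers 92.5206, keeping 207.4794.
Round 2 (the distributor proposes): the studio can get 207.4794 next round, worth 0.42 × 207.4794 = 87.141348 now, so the distributor offers 87.141348, keeping 212.858652.
Round 1 (the studio proposes): the distributor can get 212.858652 next round, worth 0.41 × 212.858652 = 87.27204732 now; the studio offers that and keeps 212.72795268.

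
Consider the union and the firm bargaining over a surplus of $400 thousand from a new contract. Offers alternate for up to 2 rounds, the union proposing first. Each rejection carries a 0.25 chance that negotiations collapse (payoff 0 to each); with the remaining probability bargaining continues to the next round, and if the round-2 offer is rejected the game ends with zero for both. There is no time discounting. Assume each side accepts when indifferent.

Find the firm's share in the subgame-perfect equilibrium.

By backward induction:
Round 2 (the firm proposes): the union will accept anything ≥ 0, so the firm offers 0 and keeps 400.
Round 1 (the union proposes): rejecting gives the firm an expected 0.75 × 400 = 300. The union offers 300 and keeps 400 − 300 = 100.

300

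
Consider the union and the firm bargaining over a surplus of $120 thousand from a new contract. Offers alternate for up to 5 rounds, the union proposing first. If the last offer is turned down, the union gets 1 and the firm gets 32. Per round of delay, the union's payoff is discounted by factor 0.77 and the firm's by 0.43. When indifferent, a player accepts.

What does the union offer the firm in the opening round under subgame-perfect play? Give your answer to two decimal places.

By backward induction:
Round 5 (the union proposes): the firm gets 32 if talks fail, so the union offers 32 and keeps 88.
Round 4 (the firm proposes): the union can get 88 next round, worth 0.77 × 88 = 67.76 now. The firm offers 67.76 and keeps 120 − 67.76 = 52.24.
Round 3 (the union proposes): the firm can get 52.24 next round, worth 0.43 × 52.24 = 22.4632 now; the union offers that and keeps 97.5368.
Round 2 (the firm proposes): the union can get 97.5368 next round, worth 0.77 × 97.5368 = 75.103336 now. The firm offers 75.103336 and keeps 120 − 75.103336 = 44.896664.
Round 1 (the union proposes): the firm can get 44.896664 next round, worth 0.43 × 44.896664 = 19.30556552 now; the union offers that and keeps 100.69443448.

19.31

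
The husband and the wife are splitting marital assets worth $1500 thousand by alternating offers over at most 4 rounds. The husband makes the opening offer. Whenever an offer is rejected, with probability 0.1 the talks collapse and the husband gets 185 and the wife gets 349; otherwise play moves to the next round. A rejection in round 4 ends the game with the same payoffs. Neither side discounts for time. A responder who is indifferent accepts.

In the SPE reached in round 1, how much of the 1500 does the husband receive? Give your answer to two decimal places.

359.85

Round 4 (the wife proposes): the husband gets 185 if talks fail, so the wife offers 185 and keeps 1315.
Round 3 (the husband proposes): rejecting gives the wife an expected 0.9 × 1315 + 0.1 × 349 = 1218.4; the husband offers that and keeps 281.6.
Round 2 (the wife proposes): rejecting gives the husband an expected 0.9 × 281.6 + 0.1 × 185 = 271.94; the wife offers that and keeps 1228.06.
Round 1 (the husband proposes): rejecting gives the wife an expected 0.9 × 1228.06 + 0.1 × 349 = 1140.154, so the husband offers 1140.154, keeping 359.846.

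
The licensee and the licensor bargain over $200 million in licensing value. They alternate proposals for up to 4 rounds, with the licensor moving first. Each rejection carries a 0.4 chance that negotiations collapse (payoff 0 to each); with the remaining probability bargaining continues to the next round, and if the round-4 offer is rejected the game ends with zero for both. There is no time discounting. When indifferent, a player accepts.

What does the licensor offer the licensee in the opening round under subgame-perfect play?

Round 4 (the licensee proposes): the licensor will accept anything ≥ 0, so the licensee offers 0 and keeps 200.
Round 3 (the licensor proposes): rejecting gives the licensee an expected 0.6 × 200 = 120. The licensor offers 120 and keeps 200 − 120 = 80.
Round 2 (the licensee proposes): rejecting gives the licensor an expected 0.6 × 80 = 48. The licensee offers 48 and keeps 200 − 48 = 152.
Round 1 (the licensor proposes): rejecting gives the licensee an expected 0.6 × 152 = 91.2; the licensor offers that and keeps 108.8.

91.2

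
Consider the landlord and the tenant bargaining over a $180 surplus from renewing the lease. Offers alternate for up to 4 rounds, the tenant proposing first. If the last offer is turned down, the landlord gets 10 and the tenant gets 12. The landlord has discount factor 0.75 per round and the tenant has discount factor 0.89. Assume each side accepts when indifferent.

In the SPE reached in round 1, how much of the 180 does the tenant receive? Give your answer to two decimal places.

81.05

Round 4 (the landlord proposes): the tenant gets 12 if talks fail, so the landlord offers 12 and keeps 168.
Round 3 (the tenant proposes): the landlord can get 168 next round, worth 0.75 × 168 = 126 now. The tenant offers 126 and keeps 180 − 126 = 54.
Round 2 (the landlord proposes): the tenant can get 54 next round, worth 0.89 × 54 = 48.06 now; the landlord offers that and keeps 131.94.
Round 1 (the tenant proposes): the landlord can get 131.94 next round, worth 0.75 × 131.94 = 98.955 now. The tenant offers 98.955 and keeps 180 − 98.955 = 81.045.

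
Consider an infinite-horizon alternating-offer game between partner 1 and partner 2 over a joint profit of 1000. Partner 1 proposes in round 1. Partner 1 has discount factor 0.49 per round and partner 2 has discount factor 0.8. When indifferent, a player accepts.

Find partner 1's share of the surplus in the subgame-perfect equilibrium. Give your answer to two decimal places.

In a stationary SPE each proposer offers the other exactly their discounted continuation value.
If partner 1 keeps x when proposing and partner 2 keeps y when proposing, then x = 1000 − 0.8y and y = 1000 − 0.49x.
Solving: x = 1000(1 − 0.8) / (1 − 0.49·0.8) = 200 / 0.608 ≈ 328.9474.
Partner 2 gets 1000 − 328.9474 ≈ 671.0526.

328.95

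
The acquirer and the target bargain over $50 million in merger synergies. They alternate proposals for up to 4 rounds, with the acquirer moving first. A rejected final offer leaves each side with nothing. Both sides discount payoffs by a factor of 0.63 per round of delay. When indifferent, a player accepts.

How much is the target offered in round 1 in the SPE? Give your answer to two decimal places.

Solve by backward induction from round 4.
Round 4 (the target proposes): rejection yields 0 for the acquirer; the target offers 0 and keeps 50.
Round 3 (the acquirer proposes): the target can get 50 next round, worth 0.63 × 50 = 31.5 now; the acquirer offers that and keeps 18.5.
Round 2 (the target proposes): the acquirer can get 18.5 next round, worth 0.63 × 18.5 = 11.655 now. The target offers 11.655 and keeps 50 − 11.655 = 38.345.
Round 1 (the acquirer proposes): the target can get 38.345 next round, worth 0.63 × 38.345 = 24.15735 now; the acquirer offers that and keeps 25.84265.

24.16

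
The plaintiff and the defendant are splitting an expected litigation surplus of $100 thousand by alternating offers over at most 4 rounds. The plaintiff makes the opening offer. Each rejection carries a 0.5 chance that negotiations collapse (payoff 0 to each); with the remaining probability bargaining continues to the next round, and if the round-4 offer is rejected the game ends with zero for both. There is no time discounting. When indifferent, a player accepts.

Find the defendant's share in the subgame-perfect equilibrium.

37.5

Round 4 (the defendant proposes): rejection yields 0 for the plaintiff; the defendant offers 0 and keeps 100.
Round 3 (the plaintiff proposes): rejecting gives the defendant an expected 0.5 × 100 = 50, so the plaintiff offers 50, keeping 50.
Round 2 (the defendant proposes): rejecting gives the plaintiff an expected 0.5 × 50 = 25, so the defendant offers 25, keeping 75.
Round 1 (the plaintiff proposes): rejecting gives the defendant an expected 0.5 × 75 = 37.5; the plaintiff offers that and keeps 62.5.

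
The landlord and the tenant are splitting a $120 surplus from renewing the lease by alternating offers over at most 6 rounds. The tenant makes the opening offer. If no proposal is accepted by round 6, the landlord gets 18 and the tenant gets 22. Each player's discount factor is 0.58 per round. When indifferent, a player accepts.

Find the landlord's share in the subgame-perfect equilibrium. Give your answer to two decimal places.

Round 6 (the landlord proposes): the tenant gets 22 if talks fail, so the landlord offers 22 and keeps 98.
Round 5 (the tenant proposes): the landlord can get 98 next round, worth 0.58 × 98 = 56.84 now, so the tenant offers 56.84, keeping 63.16.
Round 4 (the landlord proposes): the tenant can get 63.16 next round, worth 0.58 × 63.16 = 36.6328 now. The landlord offers 36.6328 and keeps 120 − 36.6328 = 83.3672.
Round 3 (the tenant proposes): the landlord can get 83.3672 next round, worth 0.58 × 83.3672 = 48.352976 now. The tenant offers 48.352976 and keeps 120 − 48.352976 = 71.647024.
Round 2 (the landlord proposes): the tenant can get 71.647024 next round, worth 0.58 × 71.647024 = 41.55527392 now; the landlord offers that and keeps 78.44472608.
Round 1 (the tenant proposes): the landlord can get 78.44472608 next round, worth 0.58 × 78.44472608 = 45.4979411264 now. The tenant offers 45.4979411264 and keeps 120 − 45.4979411264 = 74.5020588736.

45.50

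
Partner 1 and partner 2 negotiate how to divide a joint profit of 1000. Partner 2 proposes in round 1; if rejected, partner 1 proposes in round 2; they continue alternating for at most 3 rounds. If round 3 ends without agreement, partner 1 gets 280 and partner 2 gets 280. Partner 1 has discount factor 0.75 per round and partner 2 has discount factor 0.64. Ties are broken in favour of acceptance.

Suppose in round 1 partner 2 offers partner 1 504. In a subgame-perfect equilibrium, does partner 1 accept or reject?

Work out partner 1's continuation value if the offer is rejected.
Round 3 (partner 2 proposes): partner 1 gets 280 if talks fail, so partner 2 offers 280 and keeps 720.
Round 2 (partner 1 proposes): partner 2 can get 720 next round, worth 0.64 × 720 = 460.8 now, so partner 1 offers 460.8, keeping 539.2.
So by rejecting in round 1, partner 1 gets 539.2 next round, worth 0.75 × 539.2 = 404.4 now.
Offer 504 ≥ 404.4, so partner 1 accepts.

Accept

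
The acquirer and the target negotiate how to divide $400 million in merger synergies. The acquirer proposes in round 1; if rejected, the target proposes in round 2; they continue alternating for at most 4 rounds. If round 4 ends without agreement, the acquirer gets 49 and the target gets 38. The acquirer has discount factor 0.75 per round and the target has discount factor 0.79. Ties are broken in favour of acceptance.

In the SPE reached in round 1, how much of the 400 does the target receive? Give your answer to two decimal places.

243.29

Round 4 (the target proposes): the acquirer gets 49 if talks fail, so the target offers 49 and keeps 351.
Round 3 (the acquirer proposes): the target can get 351 next round, worth 0.79 × 351 = 277.29 now; the acquirer offers that and keeps 122.71.
Round 2 (the target proposes): the acquirer can get 122.71 next round, worth 0.75 × 122.71 = 92.0325 now; the target offers that and keeps 307.9675.
Round 1 (the acquirer proposes): the target can get 307.9675 next round, worth 0.79 × 307.9675 = 243.294325 now. The acquirer offers 243.294325 and keeps 400 − 243.294325 = 156.705675.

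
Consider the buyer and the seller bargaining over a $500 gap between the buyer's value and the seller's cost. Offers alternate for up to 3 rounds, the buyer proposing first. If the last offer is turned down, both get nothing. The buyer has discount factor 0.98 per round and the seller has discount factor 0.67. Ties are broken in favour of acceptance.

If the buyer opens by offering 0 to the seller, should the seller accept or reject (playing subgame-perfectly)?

Work out the seller's continuation value if the offer is rejected.
Round 3 (the buyer proposes): rejection yields 0 for the seller; the buyer offers 0 and keeps 500.
Round 2 (the seller proposes): the buyer can get 500 next round, worth 0.98 × 500 = 490 now, so the seller offers 490, keeping 10.
So by rejecting in round 1, the seller gets 10 next round, worth 0.67 × 10 = 6.7 now.
Offer 0 < 6.7, so the seller rejects.

Reject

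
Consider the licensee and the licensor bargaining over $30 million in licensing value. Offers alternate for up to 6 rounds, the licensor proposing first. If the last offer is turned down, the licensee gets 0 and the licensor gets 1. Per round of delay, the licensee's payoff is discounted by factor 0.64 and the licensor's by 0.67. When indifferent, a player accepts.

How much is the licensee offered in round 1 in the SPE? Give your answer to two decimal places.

12.47

Work backward from the last round.
Round 6 (the licensee proposes): the licensor gets 1 if talks fail, so the licensee offers 1 and keeps 29.
Round 5 (the licensor proposes): the licensee can get 29 next round, worth 0.64 × 29 = 18.56 now; the licensor offers that and keeps 11.44.
Round 4 (the licensee proposes): the licensor can get 11.44 next round, worth 0.67 × 11.44 = 7.6648 now. The licensee offers 7.6648 and keeps 30 − 7.6648 = 22.3352.
Round 3 (the licensor proposes): the licensee can get 22.3352 next round, worth 0.64 × 22.3352 = 14.294528 now; the licensor offers that and keeps 15.705472.
Round 2 (the licensee proposes): the licensor can get 15.705472 next round, worth 0.67 × 15.705472 = 10.52266624 now, so the licensee offers 10.52266624, keeping 19.47733376.
Round 1 (the licensor proposes): the licensee can get 19.47733376 next round, worth 0.64 × 19.47733376 = 12.4654936064 now. The licensor offers 12.4654936064 and keeps 30 − 12.4654936064 = 17.5345063936.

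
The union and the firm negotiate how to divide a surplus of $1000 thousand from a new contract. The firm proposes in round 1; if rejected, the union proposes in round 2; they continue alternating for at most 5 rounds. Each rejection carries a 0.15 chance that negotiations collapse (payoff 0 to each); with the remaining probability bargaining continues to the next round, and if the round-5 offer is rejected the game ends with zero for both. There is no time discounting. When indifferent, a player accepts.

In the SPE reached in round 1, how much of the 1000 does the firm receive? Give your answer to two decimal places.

Round 5 (the firm proposes): the union will accept anything ≥ 0, so the firm offers 0 and keeps 1000.
Round 4 (the union proposes): rejecting gives the firm an expected 0.85 × 1000 = 850, so the union offers 850, keeping 150.
Round 3 (the firm proposes): rejecting gives the union an expected 0.85 × 150 = 127.5. The firm offers 127.5 and keeps 1000 − 127.5 = 872.5.
Round 2 (the union proposes): rejecting gives the firm an expected 0.85 × 872.5 = 741.625. The union offers 741.625 and keeps 1000 − 741.625 = 258.375.
Round 1 (the firm proposes): rejecting gives the union an expected 0.85 × 258.375 = 219.61875; the firm offers that and keeps 780.38125.

780.38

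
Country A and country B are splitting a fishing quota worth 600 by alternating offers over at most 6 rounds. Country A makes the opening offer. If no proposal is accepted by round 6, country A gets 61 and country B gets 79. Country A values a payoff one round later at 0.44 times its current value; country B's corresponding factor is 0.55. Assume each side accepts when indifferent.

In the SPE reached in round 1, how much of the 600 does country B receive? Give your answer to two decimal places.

246.88

Round 6 (country B proposes): country A gets 61 if talks fail, so country B offers 61 and keeps 539.
Round 5 (country A proposes): country B can get 539 next round, worth 0.55 × 539 = 296.45 now. Country A offers 296.45 and keeps 600 − 296.45 = 303.55.
Round 4 (country B proposes): country A can get 303.55 next round, worth 0.44 × 303.55 = 133.562 now, so country B offers 133.562, keeping 466.438.
Round 3 (country A proposes): country B can get 466.438 next round, worth 0.55 × 466.438 = 256.5409 now, so country A offers 256.5409, keeping 343.4591.
Round 2 (country B proposes): country A can get 343.4591 next round, worth 0.44 × 343.4591 = 151.122004 now, so country B offers 151.122004, keeping 448.877996.
Round 1 (country A proposes): country B can get 448.877996 next round, worth 0.55 × 448.877996 = 246.8828978 now. Country A offers 246.8828978 and keeps 600 − 246.8828978 = 353.1171022.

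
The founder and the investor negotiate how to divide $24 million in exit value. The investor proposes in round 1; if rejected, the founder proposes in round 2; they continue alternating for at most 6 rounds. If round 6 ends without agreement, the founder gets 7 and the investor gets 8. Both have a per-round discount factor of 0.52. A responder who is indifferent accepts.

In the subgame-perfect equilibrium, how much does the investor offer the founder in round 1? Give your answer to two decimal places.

Round 6 (the founder proposes): the investor gets 8 if talks fail, so the founder offers 8 and keeps 16.
Round 5 (the investor proposes): the founder can get 16 next round, worth 0.52 × 16 = 8.32 now; the investor offers that and keeps 15.68.
Round 4 (the founder proposes): the investor can get 15.68 next round, worth 0.52 × 15.68 = 8.1536 now; the founder offers that and keeps 15.8464.
Round 3 (the investor proposes): the founder can get 15.8464 next round, worth 0.52 × 15.8464 = 8.240128 now. The investor offers 8.240128 and keeps 24 − 8.240128 = 15.759872.
Round 2 (the founder proposes): the investor can get 15.759872 next round, worth 0.52 × 15.759872 = 8.19513344 now. The founder offers 8.19513344 and keeps 24 − 8.19513344 = 15.80486656.
Round 1 (the investor proposes): the founder can get 15.80486656 next round, worth 0.52 × 15.80486656 = 8.2185306112 now. The investor offers 8.2185306112 and keeps 24 − 8.2185306112 = 15.7814693888.

8.22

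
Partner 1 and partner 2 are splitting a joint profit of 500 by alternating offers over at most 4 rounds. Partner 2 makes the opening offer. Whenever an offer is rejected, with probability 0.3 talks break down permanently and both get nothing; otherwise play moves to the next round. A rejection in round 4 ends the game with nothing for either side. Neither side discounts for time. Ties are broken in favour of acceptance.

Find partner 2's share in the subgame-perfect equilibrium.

223.5

By backward induction:
Round 4 (partner 1 proposes): rejection yields 0 for partner 2; partner 1 offers 0 and keeps 500.
Round 3 (partner 2 proposes): rejecting gives partner 1 an expected 0.7 × 500 = 350. Partner 2 offers 350 and keeps 500 − 350 = 150.
Round 2 (partner 1 proposes): rejecting gives partner 2 an expected 0.7 × 150 = 105; partner 1 offers that and keeps 395.
Round 1 (partner 2 proposes): rejecting gives partner 1 an expected 0.7 × 395 = 276.5. Partner 2 offers 276.5 and keeps 500 − 276.5 = 223.5.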